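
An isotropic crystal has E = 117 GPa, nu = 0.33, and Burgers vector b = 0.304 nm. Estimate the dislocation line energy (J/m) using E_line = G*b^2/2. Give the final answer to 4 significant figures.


Step 1: G = E / (2*(1+nu))
G = 117 / (2*(1+0.33)) = 43.985 GPa = 4.3985e+10 Pa
Step 2: E_line = G*b^2/2
b = 0.304 nm = 3.04e-10 m
E_line = 0.5 * 4.3985e+10 * (3.04e-10)^2 = 2.032e-09 J/m


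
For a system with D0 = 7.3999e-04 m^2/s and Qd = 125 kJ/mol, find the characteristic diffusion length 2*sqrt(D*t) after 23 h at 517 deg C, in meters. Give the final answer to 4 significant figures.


Step 1: D = D0 * exp(-Qd/(R*T))
T = 790.15 K
D = 7.3999e-04 * exp(-125e3 / (8.314 * 790.15)) = 4.03201e-12 m^2/s
Step 2: L = 2*sqrt(D*t)
t = 23 h = 82800 s
L = 2*sqrt(4.03201e-12 * 82800) = 1.156e-03 m


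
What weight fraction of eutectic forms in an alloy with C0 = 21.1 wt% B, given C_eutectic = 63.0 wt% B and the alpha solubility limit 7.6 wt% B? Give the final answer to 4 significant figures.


f_primary = (C_e - C0) / (C_e - C_alpha_max)
f_primary = (63.0 - 21.1) / (63.0 - 7.6)
f_primary = 0.756318
f_eutectic = 1 - 0.756318 = 0.2437


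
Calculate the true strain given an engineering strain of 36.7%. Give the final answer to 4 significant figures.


epsilon_true = ln(1 + epsilon_eng)
epsilon_true = ln(1 + 0.367)
epsilon_true = 0.3126


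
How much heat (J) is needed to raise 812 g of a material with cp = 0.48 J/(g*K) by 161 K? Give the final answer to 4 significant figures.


Q = m * cp * dT
Q = 812 * 0.48 * 161
Q = 62750 J


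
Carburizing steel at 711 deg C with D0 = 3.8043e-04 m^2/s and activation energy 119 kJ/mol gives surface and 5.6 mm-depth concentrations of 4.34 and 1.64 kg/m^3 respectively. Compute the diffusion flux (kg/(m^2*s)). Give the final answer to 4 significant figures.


Step 1: D = D0 * exp(-Qd/(R*T))
T = 711 + 273.15 = 984.15 K
D = 3.8043e-04 * exp(-119e3 / (8.314 * 984.15)) = 1.8366e-10 m^2/s
Step 2: J = D * (C1 - C2) / dx
J = 1.8366e-10 * (4.34 - 1.64) / 5.6e-03
J = 8.855e-08 kg/(m^2*s)


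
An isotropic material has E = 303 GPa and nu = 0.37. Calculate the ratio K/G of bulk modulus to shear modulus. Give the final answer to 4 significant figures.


G = E / (2*(1+nu))
G = 303 / (2*(1+0.37)) = 110.584 GPa
K = E / (3*(1-2*nu))
K = 303 / (3*(1-2*0.37)) = 388.462 GPa
K/G = 388.462 / 110.584 = 3.513


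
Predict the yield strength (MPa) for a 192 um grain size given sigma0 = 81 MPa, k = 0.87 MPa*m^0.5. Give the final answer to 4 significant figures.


sigma_y = sigma0 + k / sqrt(d)
d = 192 um = 1.92e-04 m
sigma_y = 81 + 0.87 / sqrt(1.92e-04)
sigma_y = 143.8 MPa


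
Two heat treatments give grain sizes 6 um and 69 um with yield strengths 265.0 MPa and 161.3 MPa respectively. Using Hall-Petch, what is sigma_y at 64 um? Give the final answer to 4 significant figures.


sigma_y = sigma0 + k / sqrt(d)
1/sqrt(d1) = 1/sqrt(6e-06) = 408.248;  1/sqrt(d2) = 120.386
k = (sigma1 - sigma2) / (1/sqrt(d1) - 1/sqrt(d2)) = (265.0 - 161.3) / (408.248 - 120.386) = 0.360242 MPa*m^0.5
sigma0 = sigma1 - k/sqrt(d1) = 265.0 - 0.360242*408.248 = 117.932 MPa
sigma_y(d3) = 117.932 + 0.360242 / sqrt(6.4e-05) = 163 MPa


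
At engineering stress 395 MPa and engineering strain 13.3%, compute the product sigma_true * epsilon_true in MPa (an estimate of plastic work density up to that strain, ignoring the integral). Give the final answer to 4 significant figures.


sigma_true = sigma_eng * (1 + epsilon_eng)
sigma_true = 395 * (1 + 0.133) = 447.535 MPa
epsilon_true = ln(1 + epsilon_eng)
epsilon_true = ln(1 + 0.133) = 0.124869
sigma_true * epsilon_true = 447.535 * 0.124869 = 55.88 MPa


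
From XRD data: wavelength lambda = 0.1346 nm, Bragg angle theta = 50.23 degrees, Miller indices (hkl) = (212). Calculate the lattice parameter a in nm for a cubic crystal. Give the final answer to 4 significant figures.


d = lambda / (2*sin(theta))
d = 0.1346 / (2*sin(50.23 deg))
d = 0.0875597 nm
a = d * sqrt(h^2+k^2+l^2) = 0.0875597 * sqrt(9)
a = 0.2627 nm


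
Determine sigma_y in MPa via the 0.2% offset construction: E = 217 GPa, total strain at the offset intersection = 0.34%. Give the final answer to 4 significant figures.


Offset strain = 0.002
Elastic strain at yield = total_strain - offset = 3.4e-03 - 0.002 = 1.4e-03
sigma_y = E * elastic_strain = 217000 * 1.4e-03
sigma_y = 303.8 MPa


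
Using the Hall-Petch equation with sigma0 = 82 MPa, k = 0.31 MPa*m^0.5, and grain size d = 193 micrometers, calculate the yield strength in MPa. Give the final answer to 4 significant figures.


sigma_y = sigma0 + k / sqrt(d)
d = 193 um = 1.93e-04 m
sigma_y = 82 + 0.31 / sqrt(1.93e-04)
sigma_y = 104.3 MPa


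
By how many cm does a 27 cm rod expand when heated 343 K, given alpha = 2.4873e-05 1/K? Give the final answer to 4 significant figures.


dL = L0 * alpha * dT
dL = 27 * 2.4873e-05 * 343
dL = 0.2303 cm


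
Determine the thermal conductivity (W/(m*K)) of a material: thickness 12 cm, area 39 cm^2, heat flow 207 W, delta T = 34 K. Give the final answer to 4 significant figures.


k = Q*L / (A*dT)
L = 0.12 m, A = 3.9e-03 m^2
k = 207 * 0.12 / (3.9e-03 * 34)
k = 187.3 W/(m*K)


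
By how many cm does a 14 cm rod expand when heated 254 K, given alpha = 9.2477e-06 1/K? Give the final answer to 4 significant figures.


dL = L0 * alpha * dT
dL = 14 * 9.2477e-06 * 254
dL = 0.03288 cm


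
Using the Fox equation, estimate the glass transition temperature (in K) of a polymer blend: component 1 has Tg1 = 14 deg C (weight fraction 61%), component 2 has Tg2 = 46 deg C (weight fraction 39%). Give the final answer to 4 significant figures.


1/Tg = w1/Tg1 + w2/Tg2 (in Kelvin)
Tg1 = 287.15 K, Tg2 = 319.15 K
1/Tg = 0.61/287.15 + 0.39/319.15
Tg = 298.8 K


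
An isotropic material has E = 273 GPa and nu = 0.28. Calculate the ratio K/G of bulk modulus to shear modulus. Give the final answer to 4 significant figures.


G = E / (2*(1+nu))
G = 273 / (2*(1+0.28)) = 106.641 GPa
K = E / (3*(1-2*nu))
K = 273 / (3*(1-2*0.28)) = 206.818 GPa
K/G = 206.818 / 106.641 = 1.939


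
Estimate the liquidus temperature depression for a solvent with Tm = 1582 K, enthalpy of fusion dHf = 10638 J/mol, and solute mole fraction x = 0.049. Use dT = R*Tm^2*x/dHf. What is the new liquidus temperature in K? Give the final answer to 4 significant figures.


dT = R*Tm^2*x / dHf
dT = 8.314 * 1582^2 * 0.049 / 10638
dT = 95.8427 K
T_new = 1582 - 95.8427 = 1486 K


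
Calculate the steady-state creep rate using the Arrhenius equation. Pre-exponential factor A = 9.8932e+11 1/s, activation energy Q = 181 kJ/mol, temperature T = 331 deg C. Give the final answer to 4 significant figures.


rate = A * exp(-Q / (R*T))
T = 331 + 273.15 = 604.15 K
rate = 9.8932e+11 * exp(-181e3 / (8.314 * 604.15))
rate = 2.216e-04 1/s


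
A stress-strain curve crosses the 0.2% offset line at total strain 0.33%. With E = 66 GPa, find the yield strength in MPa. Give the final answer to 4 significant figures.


Offset strain = 0.002
Elastic strain at yield = total_strain - offset = 3.3e-03 - 0.002 = 1.3e-03
sigma_y = E * elastic_strain = 66000 * 1.3e-03
sigma_y = 85.8 MPa


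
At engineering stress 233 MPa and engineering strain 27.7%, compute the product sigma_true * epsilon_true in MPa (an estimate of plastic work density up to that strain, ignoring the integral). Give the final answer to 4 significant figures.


sigma_true = sigma_eng * (1 + epsilon_eng)
sigma_true = 233 * (1 + 0.277) = 297.541 MPa
epsilon_true = ln(1 + epsilon_eng)
epsilon_true = ln(1 + 0.277) = 0.244514
sigma_true * epsilon_true = 297.541 * 0.244514 = 72.75 MPa


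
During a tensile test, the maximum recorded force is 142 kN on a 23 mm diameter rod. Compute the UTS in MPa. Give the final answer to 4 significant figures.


A0 = pi*(d/2)^2 = pi*(23/2)^2 = 415.476 mm^2
UTS = F_max / A0 = 142*1000 / 415.476
UTS = 341.8 MPa


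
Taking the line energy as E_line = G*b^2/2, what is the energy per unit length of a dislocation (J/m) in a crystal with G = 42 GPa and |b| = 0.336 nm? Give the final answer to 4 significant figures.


E = G*b^2/2
b = 0.336 nm = 3.36e-10 m
G = 42 GPa = 4.2e+10 Pa
E = 0.5 * 4.2e+10 * (3.36e-10)^2
E = 2.371e-09 J/m


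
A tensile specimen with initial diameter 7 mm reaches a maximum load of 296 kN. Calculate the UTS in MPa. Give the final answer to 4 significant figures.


A0 = pi*(d/2)^2 = pi*(7/2)^2 = 38.4845 mm^2
UTS = F_max / A0 = 296*1000 / 38.4845
UTS = 7691 MPa


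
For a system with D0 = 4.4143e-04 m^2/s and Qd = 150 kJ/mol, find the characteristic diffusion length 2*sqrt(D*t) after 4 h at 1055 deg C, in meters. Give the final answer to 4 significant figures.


Step 1: D = D0 * exp(-Qd/(R*T))
T = 1328.15 K
D = 4.4143e-04 * exp(-150e3 / (8.314 * 1328.15)) = 5.56312e-10 m^2/s
Step 2: L = 2*sqrt(D*t)
t = 4 h = 14400 s
L = 2*sqrt(5.56312e-10 * 14400) = 5.661e-03 m


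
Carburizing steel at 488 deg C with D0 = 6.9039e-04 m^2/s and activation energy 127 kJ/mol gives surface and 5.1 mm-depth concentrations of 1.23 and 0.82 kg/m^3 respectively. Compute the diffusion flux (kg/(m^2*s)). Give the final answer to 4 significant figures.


Step 1: D = D0 * exp(-Qd/(R*T))
T = 488 + 273.15 = 761.15 K
D = 6.9039e-04 * exp(-127e3 / (8.314 * 761.15)) = 1.32826e-12 m^2/s
Step 2: J = D * (C1 - C2) / dx
J = 1.32826e-12 * (1.23 - 0.82) / 5.1e-03
J = 1.068e-10 kg/(m^2*s)


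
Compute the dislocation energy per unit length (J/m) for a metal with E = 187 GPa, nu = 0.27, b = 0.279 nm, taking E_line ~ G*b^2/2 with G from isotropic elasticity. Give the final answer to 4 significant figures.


Step 1: G = E / (2*(1+nu))
G = 187 / (2*(1+0.27)) = 73.622 GPa = 7.3622e+10 Pa
Step 2: E_line = G*b^2/2
b = 0.279 nm = 2.79e-10 m
E_line = 0.5 * 7.3622e+10 * (2.79e-10)^2 = 2.865e-09 J/m


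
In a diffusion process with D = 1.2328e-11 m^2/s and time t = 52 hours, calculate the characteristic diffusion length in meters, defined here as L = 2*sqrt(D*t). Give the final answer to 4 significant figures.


t = 52 hr = 187200 s
Diffusion length = 2*sqrt(D*t)
= 2*sqrt(1.2328e-11 * 187200)
= 3.038e-03 m


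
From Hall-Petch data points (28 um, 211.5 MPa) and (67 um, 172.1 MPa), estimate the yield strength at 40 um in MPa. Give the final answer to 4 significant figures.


sigma_y = sigma0 + k / sqrt(d)
1/sqrt(d1) = 1/sqrt(2.8e-05) = 188.982;  1/sqrt(d2) = 122.169
k = (sigma1 - sigma2) / (1/sqrt(d1) - 1/sqrt(d2)) = (211.5 - 172.1) / (188.982 - 122.169) = 0.589707 MPa*m^0.5
sigma0 = sigma1 - k/sqrt(d1) = 211.5 - 0.589707*188.982 = 100.056 MPa
sigma_y(d3) = 100.056 + 0.589707 / sqrt(4e-05) = 193.3 MPa


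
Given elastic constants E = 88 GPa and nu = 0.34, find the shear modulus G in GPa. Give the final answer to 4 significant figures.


G = E / (2*(1+nu))
G = 88 / (2*(1+0.34))
G = 32.84 GPa


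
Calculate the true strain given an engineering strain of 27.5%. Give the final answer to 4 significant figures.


epsilon_true = ln(1 + epsilon_eng)
epsilon_true = ln(1 + 0.275)
epsilon_true = 0.2429


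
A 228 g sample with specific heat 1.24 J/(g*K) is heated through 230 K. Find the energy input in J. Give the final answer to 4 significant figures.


Q = m * cp * dT
Q = 228 * 1.24 * 230
Q = 65030 J


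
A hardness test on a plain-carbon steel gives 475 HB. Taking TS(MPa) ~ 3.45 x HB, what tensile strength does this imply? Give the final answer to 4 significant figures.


TS (MPa) = 3.45 * HB
TS = 3.45 * 475
TS = 1639 MPa


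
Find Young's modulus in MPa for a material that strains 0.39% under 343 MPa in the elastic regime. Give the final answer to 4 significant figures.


E = sigma / epsilon
epsilon = 0.39% = 3.9e-03
E = 343 / 3.9e-03
E = 87950 MPa


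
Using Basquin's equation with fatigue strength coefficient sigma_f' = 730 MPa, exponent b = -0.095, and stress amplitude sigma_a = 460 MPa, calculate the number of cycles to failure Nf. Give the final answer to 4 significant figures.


sigma_a = sigma_f' * (2*Nf)^b
2*Nf = (sigma_a / sigma_f')^(1/b)
2*Nf = (460 / 730)^(1/-0.095)
2*Nf = 129.185
Nf = 64.59 cycles


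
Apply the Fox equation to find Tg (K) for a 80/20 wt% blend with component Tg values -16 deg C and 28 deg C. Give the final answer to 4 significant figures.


1/Tg = w1/Tg1 + w2/Tg2 (in Kelvin)
Tg1 = 257.15 K, Tg2 = 301.15 K
1/Tg = 0.8/257.15 + 0.2/301.15
Tg = 264.9 K


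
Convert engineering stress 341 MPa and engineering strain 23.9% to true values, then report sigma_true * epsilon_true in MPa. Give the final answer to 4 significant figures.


sigma_true = sigma_eng * (1 + epsilon_eng)
sigma_true = 341 * (1 + 0.239) = 422.499 MPa
epsilon_true = ln(1 + epsilon_eng)
epsilon_true = ln(1 + 0.239) = 0.214305
sigma_true * epsilon_true = 422.499 * 0.214305 = 90.54 MPa


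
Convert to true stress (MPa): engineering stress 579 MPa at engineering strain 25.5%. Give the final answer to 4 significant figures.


sigma_true = sigma_eng * (1 + epsilon_eng)
sigma_true = 579 * (1 + 0.255)
sigma_true = 726.6 MPa


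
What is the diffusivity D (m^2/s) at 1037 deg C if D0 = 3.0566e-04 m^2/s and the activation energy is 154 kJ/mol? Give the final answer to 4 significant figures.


D = D0 * exp(-Qd / (R*T))
T = 1310.15 K
D = 3.0566e-04 * exp(-154e3 / (8.314 * 1310.15))
D = 2.214e-10 m^2/s


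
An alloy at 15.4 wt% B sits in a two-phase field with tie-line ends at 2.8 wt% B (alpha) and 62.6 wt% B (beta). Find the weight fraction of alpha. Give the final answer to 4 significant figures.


f_alpha = (C_beta - C0) / (C_beta - C_alpha)
f_alpha = (62.6 - 15.4) / (62.6 - 2.8)
f_alpha = 0.7893


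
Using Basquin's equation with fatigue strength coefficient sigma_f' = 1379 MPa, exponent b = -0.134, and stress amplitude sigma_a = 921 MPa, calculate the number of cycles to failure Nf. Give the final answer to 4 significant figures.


sigma_a = sigma_f' * (2*Nf)^b
2*Nf = (sigma_a / sigma_f')^(1/b)
2*Nf = (921 / 1379)^(1/-0.134)
2*Nf = 20.335
Nf = 10.17 cycles


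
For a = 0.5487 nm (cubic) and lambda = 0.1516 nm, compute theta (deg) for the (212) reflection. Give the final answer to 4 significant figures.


d = a / sqrt(h^2+k^2+l^2)
d = 0.5487 / sqrt(9) = 0.1829 nm
lambda = 2*d*sin(theta)  =>  sin(theta) = lambda / (2*d)
sin(theta) = 0.1516 / (2 * 0.1829) = 0.414434
theta = 24.48 deg


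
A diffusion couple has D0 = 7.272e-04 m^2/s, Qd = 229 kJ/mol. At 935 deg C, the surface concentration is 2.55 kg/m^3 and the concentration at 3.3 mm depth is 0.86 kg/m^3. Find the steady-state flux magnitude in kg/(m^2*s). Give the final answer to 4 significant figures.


Step 1: D = D0 * exp(-Qd/(R*T))
T = 935 + 273.15 = 1208.15 K
D = 7.272e-04 * exp(-229e3 / (8.314 * 1208.15)) = 9.12913e-14 m^2/s
Step 2: J = D * (C1 - C2) / dx
J = 9.12913e-14 * (2.55 - 0.86) / 3.3e-03
J = 4.675e-11 kg/(m^2*s)


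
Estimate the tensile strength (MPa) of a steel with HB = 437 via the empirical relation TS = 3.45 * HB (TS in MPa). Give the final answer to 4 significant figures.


TS (MPa) = 3.45 * HB
TS = 3.45 * 437
TS = 1508 MPa


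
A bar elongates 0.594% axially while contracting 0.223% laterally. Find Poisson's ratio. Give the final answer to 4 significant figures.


nu = -epsilon_lat / epsilon_axial
Lateral strain is contraction (negative), so using magnitudes:
nu = 0.223 / 0.594
nu = 0.3754


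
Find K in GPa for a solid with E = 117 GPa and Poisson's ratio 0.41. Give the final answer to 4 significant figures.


K = E / (3*(1-2*nu))
K = 117 / (3*(1-2*0.41))
K = 216.7 GPa


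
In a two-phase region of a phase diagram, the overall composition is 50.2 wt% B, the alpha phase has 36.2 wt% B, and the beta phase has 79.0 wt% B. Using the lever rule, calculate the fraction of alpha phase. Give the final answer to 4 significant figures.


f_alpha = (C_beta - C0) / (C_beta - C_alpha)
f_alpha = (79.0 - 50.2) / (79.0 - 36.2)
f_alpha = 0.6729


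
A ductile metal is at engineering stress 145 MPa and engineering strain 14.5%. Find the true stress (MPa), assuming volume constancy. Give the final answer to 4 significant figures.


sigma_true = sigma_eng * (1 + epsilon_eng)
sigma_true = 145 * (1 + 0.145)
sigma_true = 166 MPa


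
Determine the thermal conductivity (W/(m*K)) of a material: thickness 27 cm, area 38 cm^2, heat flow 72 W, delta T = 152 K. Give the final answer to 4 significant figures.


k = Q*L / (A*dT)
L = 0.27 m, A = 3.8e-03 m^2
k = 72 * 0.27 / (3.8e-03 * 152)
k = 33.66 W/(m*K)


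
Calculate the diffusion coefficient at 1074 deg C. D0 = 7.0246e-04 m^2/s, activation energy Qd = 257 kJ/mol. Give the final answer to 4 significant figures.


D = D0 * exp(-Qd / (R*T))
T = 1347.15 K
D = 7.0246e-04 * exp(-257e3 / (8.314 * 1347.15))
D = 7.608e-14 m^2/s


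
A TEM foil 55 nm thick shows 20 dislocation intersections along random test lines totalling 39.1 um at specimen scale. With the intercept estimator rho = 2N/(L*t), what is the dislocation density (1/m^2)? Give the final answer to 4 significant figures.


rho = 2N / (L * t)
L = 39.1 um = 3.91e-05 m, t = 55 nm = 5.5e-08 m
rho = 2 * 20 / (3.91e-05 * 5.5e-08)
rho = 1.86e+13 1/m^2


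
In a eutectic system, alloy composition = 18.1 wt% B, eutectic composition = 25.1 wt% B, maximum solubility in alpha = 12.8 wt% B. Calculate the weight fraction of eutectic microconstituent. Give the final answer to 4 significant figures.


f_primary = (C_e - C0) / (C_e - C_alpha_max)
f_primary = (25.1 - 18.1) / (25.1 - 12.8)
f_primary = 0.569106
f_eutectic = 1 - 0.569106 = 0.4309


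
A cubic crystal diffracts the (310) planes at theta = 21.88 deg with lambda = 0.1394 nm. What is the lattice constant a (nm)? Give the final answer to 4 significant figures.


d = lambda / (2*sin(theta))
d = 0.1394 / (2*sin(21.88 deg))
d = 0.187032 nm
a = d * sqrt(h^2+k^2+l^2) = 0.187032 * sqrt(10)
a = 0.5914 nm


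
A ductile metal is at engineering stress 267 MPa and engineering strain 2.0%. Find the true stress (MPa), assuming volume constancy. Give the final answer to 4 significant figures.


sigma_true = sigma_eng * (1 + epsilon_eng)
sigma_true = 267 * (1 + 0.02)
sigma_true = 272.3 MPa


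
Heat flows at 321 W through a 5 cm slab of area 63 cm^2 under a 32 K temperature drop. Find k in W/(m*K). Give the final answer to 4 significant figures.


k = Q*L / (A*dT)
L = 0.05 m, A = 6.3e-03 m^2
k = 321 * 0.05 / (6.3e-03 * 32)
k = 79.61 W/(m*K)


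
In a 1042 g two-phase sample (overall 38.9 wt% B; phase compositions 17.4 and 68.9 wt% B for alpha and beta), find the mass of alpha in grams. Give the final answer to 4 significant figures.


f_alpha = (C_beta - C0) / (C_beta - C_alpha)
f_alpha = (68.9 - 38.9) / (68.9 - 17.4) = 0.582524
m_alpha = f_alpha * m_total = 0.582524 * 1042 = 607 g


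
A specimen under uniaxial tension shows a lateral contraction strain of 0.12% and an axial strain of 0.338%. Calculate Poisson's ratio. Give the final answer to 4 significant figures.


nu = -epsilon_lat / epsilon_axial
Lateral strain is contraction (negative), so using magnitudes:
nu = 0.12 / 0.338
nu = 0.355


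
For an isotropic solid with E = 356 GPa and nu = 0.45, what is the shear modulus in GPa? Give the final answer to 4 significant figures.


G = E / (2*(1+nu))
G = 356 / (2*(1+0.45))
G = 122.8 GPa


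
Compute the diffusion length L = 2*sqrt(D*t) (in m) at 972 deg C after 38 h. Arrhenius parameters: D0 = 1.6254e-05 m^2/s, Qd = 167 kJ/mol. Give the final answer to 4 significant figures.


Step 1: D = D0 * exp(-Qd/(R*T))
T = 1245.15 K
D = 1.6254e-05 * exp(-167e3 / (8.314 * 1245.15)) = 1.60316e-12 m^2/s
Step 2: L = 2*sqrt(D*t)
t = 38 h = 136800 s
L = 2*sqrt(1.60316e-12 * 136800) = 9.366e-04 m


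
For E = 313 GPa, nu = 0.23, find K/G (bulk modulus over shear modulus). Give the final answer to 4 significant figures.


G = E / (2*(1+nu))
G = 313 / (2*(1+0.23)) = 127.236 GPa
K = E / (3*(1-2*nu))
K = 313 / (3*(1-2*0.23)) = 193.21 GPa
K/G = 193.21 / 127.236 = 1.519


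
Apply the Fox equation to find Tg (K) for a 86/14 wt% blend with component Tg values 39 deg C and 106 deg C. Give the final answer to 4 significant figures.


1/Tg = w1/Tg1 + w2/Tg2 (in Kelvin)
Tg1 = 312.15 K, Tg2 = 379.15 K
1/Tg = 0.86/312.15 + 0.14/379.15
Tg = 320.1 K


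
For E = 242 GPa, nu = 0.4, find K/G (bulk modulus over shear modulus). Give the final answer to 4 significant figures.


G = E / (2*(1+nu))
G = 242 / (2*(1+0.4)) = 86.4286 GPa
K = E / (3*(1-2*nu))
K = 242 / (3*(1-2*0.4)) = 403.333 GPa
K/G = 403.333 / 86.4286 = 4.667


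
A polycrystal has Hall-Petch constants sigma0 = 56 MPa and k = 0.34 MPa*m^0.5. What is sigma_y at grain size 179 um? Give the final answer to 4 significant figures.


sigma_y = sigma0 + k / sqrt(d)
d = 179 um = 1.79e-04 m
sigma_y = 56 + 0.34 / sqrt(1.79e-04)
sigma_y = 81.41 MPa


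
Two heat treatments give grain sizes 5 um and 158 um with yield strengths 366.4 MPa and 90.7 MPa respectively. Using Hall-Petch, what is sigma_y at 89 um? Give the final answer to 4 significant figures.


sigma_y = sigma0 + k / sqrt(d)
1/sqrt(d1) = 1/sqrt(5e-06) = 447.214;  1/sqrt(d2) = 79.5557
k = (sigma1 - sigma2) / (1/sqrt(d1) - 1/sqrt(d2)) = (366.4 - 90.7) / (447.214 - 79.5557) = 0.749882 MPa*m^0.5
sigma0 = sigma1 - k/sqrt(d1) = 366.4 - 0.749882*447.214 = 31.0426 MPa
sigma_y(d3) = 31.0426 + 0.749882 / sqrt(8.9e-05) = 110.5 MPa


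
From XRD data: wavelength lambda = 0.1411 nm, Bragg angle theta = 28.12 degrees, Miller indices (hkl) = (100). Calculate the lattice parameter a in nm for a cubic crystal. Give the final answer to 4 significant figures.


d = lambda / (2*sin(theta))
d = 0.1411 / (2*sin(28.12 deg))
d = 0.149686 nm
a = d * sqrt(h^2+k^2+l^2) = 0.149686 * sqrt(1)
a = 0.1497 nm


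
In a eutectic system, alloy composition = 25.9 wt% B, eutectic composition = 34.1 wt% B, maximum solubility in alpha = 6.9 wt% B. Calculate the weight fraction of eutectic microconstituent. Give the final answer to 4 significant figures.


f_primary = (C_e - C0) / (C_e - C_alpha_max)
f_primary = (34.1 - 25.9) / (34.1 - 6.9)
f_primary = 0.301471
f_eutectic = 1 - 0.301471 = 0.6985


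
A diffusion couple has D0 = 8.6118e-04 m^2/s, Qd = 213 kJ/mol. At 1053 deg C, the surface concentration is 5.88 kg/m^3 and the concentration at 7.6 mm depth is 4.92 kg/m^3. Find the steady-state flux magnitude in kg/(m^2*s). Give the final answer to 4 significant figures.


Step 1: D = D0 * exp(-Qd/(R*T))
T = 1053 + 273.15 = 1326.15 K
D = 8.6118e-04 * exp(-213e3 / (8.314 * 1326.15)) = 3.50839e-12 m^2/s
Step 2: J = D * (C1 - C2) / dx
J = 3.50839e-12 * (5.88 - 4.92) / 7.6e-03
J = 4.432e-10 kg/(m^2*s)


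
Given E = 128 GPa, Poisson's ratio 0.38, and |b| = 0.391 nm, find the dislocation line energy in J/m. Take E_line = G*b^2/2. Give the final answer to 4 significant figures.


Step 1: G = E / (2*(1+nu))
G = 128 / (2*(1+0.38)) = 46.3768 GPa = 4.63768e+10 Pa
Step 2: E_line = G*b^2/2
b = 0.391 nm = 3.91e-10 m
E_line = 0.5 * 4.63768e+10 * (3.91e-10)^2 = 3.545e-09 J/m


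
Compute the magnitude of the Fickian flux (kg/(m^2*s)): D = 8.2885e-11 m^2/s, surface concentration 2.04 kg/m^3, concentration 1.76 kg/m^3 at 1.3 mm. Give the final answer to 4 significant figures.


J = -D * (dC/dx) = D * (C1 - C2) / dx
J = 8.2885e-11 * (2.04 - 1.76) / 1.3e-03
J = 1.785e-08 kg/(m^2*s)


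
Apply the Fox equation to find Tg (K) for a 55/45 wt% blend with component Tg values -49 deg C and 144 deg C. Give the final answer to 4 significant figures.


1/Tg = w1/Tg1 + w2/Tg2 (in Kelvin)
Tg1 = 224.15 K, Tg2 = 417.15 K
1/Tg = 0.55/224.15 + 0.45/417.15
Tg = 283.1 K


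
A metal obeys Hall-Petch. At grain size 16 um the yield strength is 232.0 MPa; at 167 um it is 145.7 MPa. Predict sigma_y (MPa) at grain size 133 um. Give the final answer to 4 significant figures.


sigma_y = sigma0 + k / sqrt(d)
1/sqrt(d1) = 1/sqrt(1.6e-05) = 250;  1/sqrt(d2) = 77.3823
k = (sigma1 - sigma2) / (1/sqrt(d1) - 1/sqrt(d2)) = (232.0 - 145.7) / (250 - 77.3823) = 0.499949 MPa*m^0.5
sigma0 = sigma1 - k/sqrt(d1) = 232.0 - 0.499949*250 = 107.013 MPa
sigma_y(d3) = 107.013 + 0.499949 / sqrt(1.33e-04) = 150.4 MPa


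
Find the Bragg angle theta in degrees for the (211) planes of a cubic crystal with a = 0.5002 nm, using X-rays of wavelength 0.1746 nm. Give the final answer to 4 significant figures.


d = a / sqrt(h^2+k^2+l^2)
d = 0.5002 / sqrt(6) = 0.204206 nm
lambda = 2*d*sin(theta)  =>  sin(theta) = lambda / (2*d)
sin(theta) = 0.1746 / (2 * 0.204206) = 0.42751
theta = 25.31 deg


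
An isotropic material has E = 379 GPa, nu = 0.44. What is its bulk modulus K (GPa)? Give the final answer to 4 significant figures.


K = E / (3*(1-2*nu))
K = 379 / (3*(1-2*0.44))
K = 1053 GPa


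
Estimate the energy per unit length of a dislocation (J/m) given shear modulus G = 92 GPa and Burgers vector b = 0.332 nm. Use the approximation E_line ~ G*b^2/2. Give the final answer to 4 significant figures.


E = G*b^2/2
b = 0.332 nm = 3.32e-10 m
G = 92 GPa = 9.2e+10 Pa
E = 0.5 * 9.2e+10 * (3.32e-10)^2
E = 5.07e-09 J/m


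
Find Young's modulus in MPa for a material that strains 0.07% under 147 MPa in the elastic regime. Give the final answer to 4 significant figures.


E = sigma / epsilon
epsilon = 0.07% = 7e-04
E = 147 / 7e-04
E = 210000 MPa


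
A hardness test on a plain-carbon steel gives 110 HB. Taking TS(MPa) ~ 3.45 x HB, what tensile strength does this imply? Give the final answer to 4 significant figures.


TS (MPa) = 3.45 * HB
TS = 3.45 * 110
TS = 379.5 MPa


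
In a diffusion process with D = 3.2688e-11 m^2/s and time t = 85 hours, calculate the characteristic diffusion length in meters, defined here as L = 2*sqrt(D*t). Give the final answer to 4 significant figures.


t = 85 hr = 306000 s
Diffusion length = 2*sqrt(D*t)
= 2*sqrt(3.2688e-11 * 306000)
= 6.325e-03 m


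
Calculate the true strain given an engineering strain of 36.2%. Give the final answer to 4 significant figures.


epsilon_true = ln(1 + epsilon_eng)
epsilon_true = ln(1 + 0.362)
epsilon_true = 0.309


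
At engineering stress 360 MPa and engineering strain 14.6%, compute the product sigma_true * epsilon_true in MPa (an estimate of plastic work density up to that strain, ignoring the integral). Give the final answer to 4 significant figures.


sigma_true = sigma_eng * (1 + epsilon_eng)
sigma_true = 360 * (1 + 0.146) = 412.56 MPa
epsilon_true = ln(1 + epsilon_eng)
epsilon_true = ln(1 + 0.146) = 0.136278
sigma_true * epsilon_true = 412.56 * 0.136278 = 56.22 MPa


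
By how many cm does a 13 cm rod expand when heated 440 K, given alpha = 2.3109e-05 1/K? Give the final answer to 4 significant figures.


dL = L0 * alpha * dT
dL = 13 * 2.3109e-05 * 440
dL = 0.1322 cm


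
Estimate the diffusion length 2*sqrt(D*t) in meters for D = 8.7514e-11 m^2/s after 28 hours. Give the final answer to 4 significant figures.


t = 28 hr = 100800 s
Diffusion length = 2*sqrt(D*t)
= 2*sqrt(8.7514e-11 * 100800)
= 5.94e-03 m


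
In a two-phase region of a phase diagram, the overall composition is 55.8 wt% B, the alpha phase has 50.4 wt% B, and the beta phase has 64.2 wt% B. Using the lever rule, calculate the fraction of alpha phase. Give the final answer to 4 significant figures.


f_alpha = (C_beta - C0) / (C_beta - C_alpha)
f_alpha = (64.2 - 55.8) / (64.2 - 50.4)
f_alpha = 0.6087


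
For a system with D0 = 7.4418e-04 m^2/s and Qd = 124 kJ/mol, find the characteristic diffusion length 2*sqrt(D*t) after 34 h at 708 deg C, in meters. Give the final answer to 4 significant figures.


Step 1: D = D0 * exp(-Qd/(R*T))
T = 981.15 K
D = 7.4418e-04 * exp(-124e3 / (8.314 * 981.15)) = 1.86168e-10 m^2/s
Step 2: L = 2*sqrt(D*t)
t = 34 h = 122400 s
L = 2*sqrt(1.86168e-10 * 122400) = 9.547e-03 m


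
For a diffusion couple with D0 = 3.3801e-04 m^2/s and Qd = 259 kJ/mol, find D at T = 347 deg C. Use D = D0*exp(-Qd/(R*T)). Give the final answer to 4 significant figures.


D = D0 * exp(-Qd / (R*T))
T = 620.15 K
D = 3.3801e-04 * exp(-259e3 / (8.314 * 620.15))
D = 5.162e-26 m^2/s


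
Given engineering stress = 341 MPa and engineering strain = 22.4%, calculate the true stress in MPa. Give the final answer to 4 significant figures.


sigma_true = sigma_eng * (1 + epsilon_eng)
sigma_true = 341 * (1 + 0.224)
sigma_true = 417.4 MPa


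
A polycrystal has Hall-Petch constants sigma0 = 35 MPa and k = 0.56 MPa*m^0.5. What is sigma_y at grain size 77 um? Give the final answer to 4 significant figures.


sigma_y = sigma0 + k / sqrt(d)
d = 77 um = 7.7e-05 m
sigma_y = 35 + 0.56 / sqrt(7.7e-05)
sigma_y = 98.82 MPa


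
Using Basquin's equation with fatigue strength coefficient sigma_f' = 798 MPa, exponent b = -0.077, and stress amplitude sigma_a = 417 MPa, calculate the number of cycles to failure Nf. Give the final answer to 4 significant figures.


sigma_a = sigma_f' * (2*Nf)^b
2*Nf = (sigma_a / sigma_f')^(1/b)
2*Nf = (417 / 798)^(1/-0.077)
2*Nf = 4577.29
Nf = 2289 cycles


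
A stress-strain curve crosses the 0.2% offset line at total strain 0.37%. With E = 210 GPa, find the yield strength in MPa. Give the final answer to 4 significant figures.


Offset strain = 0.002
Elastic strain at yield = total_strain - offset = 3.7e-03 - 0.002 = 1.7e-03
sigma_y = E * elastic_strain = 210000 * 1.7e-03
sigma_y = 357 MPa


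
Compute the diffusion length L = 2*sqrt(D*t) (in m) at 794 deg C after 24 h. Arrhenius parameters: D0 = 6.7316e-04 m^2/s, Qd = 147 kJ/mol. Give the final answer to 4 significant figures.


Step 1: D = D0 * exp(-Qd/(R*T))
T = 1067.15 K
D = 6.7316e-04 * exp(-147e3 / (8.314 * 1067.15)) = 4.29074e-11 m^2/s
Step 2: L = 2*sqrt(D*t)
t = 24 h = 86400 s
L = 2*sqrt(4.29074e-11 * 86400) = 3.851e-03 m


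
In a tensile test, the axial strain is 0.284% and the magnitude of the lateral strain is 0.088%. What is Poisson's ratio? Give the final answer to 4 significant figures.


nu = -epsilon_lat / epsilon_axial
Lateral strain is contraction (negative), so using magnitudes:
nu = 0.088 / 0.284
nu = 0.3099


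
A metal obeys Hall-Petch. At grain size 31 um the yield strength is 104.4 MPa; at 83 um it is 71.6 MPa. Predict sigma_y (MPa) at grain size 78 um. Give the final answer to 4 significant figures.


sigma_y = sigma0 + k / sqrt(d)
1/sqrt(d1) = 1/sqrt(3.1e-05) = 179.605;  1/sqrt(d2) = 109.764
k = (sigma1 - sigma2) / (1/sqrt(d1) - 1/sqrt(d2)) = (104.4 - 71.6) / (179.605 - 109.764) = 0.469638 MPa*m^0.5
sigma0 = sigma1 - k/sqrt(d1) = 104.4 - 0.469638*179.605 = 20.0505 MPa
sigma_y(d3) = 20.0505 + 0.469638 / sqrt(7.8e-05) = 73.23 MPa


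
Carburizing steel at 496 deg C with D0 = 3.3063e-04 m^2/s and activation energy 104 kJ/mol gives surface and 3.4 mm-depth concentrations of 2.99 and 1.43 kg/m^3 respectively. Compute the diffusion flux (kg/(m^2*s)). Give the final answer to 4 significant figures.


Step 1: D = D0 * exp(-Qd/(R*T))
T = 496 + 273.15 = 769.15 K
D = 3.3063e-04 * exp(-104e3 / (8.314 * 769.15)) = 2.85905e-11 m^2/s
Step 2: J = D * (C1 - C2) / dx
J = 2.85905e-11 * (2.99 - 1.43) / 3.4e-03
J = 1.312e-08 kg/(m^2*s)


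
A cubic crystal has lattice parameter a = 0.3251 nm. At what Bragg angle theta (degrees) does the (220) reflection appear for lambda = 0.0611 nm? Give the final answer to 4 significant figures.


d = a / sqrt(h^2+k^2+l^2)
d = 0.3251 / sqrt(8) = 0.11494 nm
lambda = 2*d*sin(theta)  =>  sin(theta) = lambda / (2*d)
sin(theta) = 0.0611 / (2 * 0.11494) = 0.26579
theta = 15.41 deg


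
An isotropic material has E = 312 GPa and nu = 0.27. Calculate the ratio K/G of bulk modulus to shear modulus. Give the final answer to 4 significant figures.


G = E / (2*(1+nu))
G = 312 / (2*(1+0.27)) = 122.835 GPa
K = E / (3*(1-2*nu))
K = 312 / (3*(1-2*0.27)) = 226.087 GPa
K/G = 226.087 / 122.835 = 1.841


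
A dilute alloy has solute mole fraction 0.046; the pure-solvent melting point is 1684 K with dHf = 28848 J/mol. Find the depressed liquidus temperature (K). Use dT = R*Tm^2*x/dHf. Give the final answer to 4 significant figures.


dT = R*Tm^2*x / dHf
dT = 8.314 * 1684^2 * 0.046 / 28848
dT = 37.5955 K
T_new = 1684 - 37.5955 = 1646 K


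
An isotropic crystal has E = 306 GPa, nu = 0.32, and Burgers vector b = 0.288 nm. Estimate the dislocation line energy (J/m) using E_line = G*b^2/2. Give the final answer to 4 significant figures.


Step 1: G = E / (2*(1+nu))
G = 306 / (2*(1+0.32)) = 115.909 GPa = 1.15909e+11 Pa
Step 2: E_line = G*b^2/2
b = 0.288 nm = 2.88e-10 m
E_line = 0.5 * 1.15909e+11 * (2.88e-10)^2 = 4.807e-09 J/m


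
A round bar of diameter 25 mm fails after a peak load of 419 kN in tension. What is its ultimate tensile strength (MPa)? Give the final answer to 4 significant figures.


A0 = pi*(d/2)^2 = pi*(25/2)^2 = 490.874 mm^2
UTS = F_max / A0 = 419*1000 / 490.874
UTS = 853.6 MPa


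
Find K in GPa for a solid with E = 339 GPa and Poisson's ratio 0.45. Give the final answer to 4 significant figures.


K = E / (3*(1-2*nu))
K = 339 / (3*(1-2*0.45))
K = 1130 GPa


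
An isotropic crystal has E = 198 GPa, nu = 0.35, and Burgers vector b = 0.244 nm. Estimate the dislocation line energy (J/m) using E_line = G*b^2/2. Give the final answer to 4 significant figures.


Step 1: G = E / (2*(1+nu))
G = 198 / (2*(1+0.35)) = 73.3333 GPa = 7.33333e+10 Pa
Step 2: E_line = G*b^2/2
b = 0.244 nm = 2.44e-10 m
E_line = 0.5 * 7.33333e+10 * (2.44e-10)^2 = 2.183e-09 J/m


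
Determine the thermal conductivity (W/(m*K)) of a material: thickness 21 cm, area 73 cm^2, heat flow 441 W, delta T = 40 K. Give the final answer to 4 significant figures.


k = Q*L / (A*dT)
L = 0.21 m, A = 7.3e-03 m^2
k = 441 * 0.21 / (7.3e-03 * 40)
k = 317.2 W/(m*K)


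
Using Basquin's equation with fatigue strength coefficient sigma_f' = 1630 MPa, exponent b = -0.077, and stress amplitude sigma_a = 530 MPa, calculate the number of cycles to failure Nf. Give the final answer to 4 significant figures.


sigma_a = sigma_f' * (2*Nf)^b
2*Nf = (sigma_a / sigma_f')^(1/b)
2*Nf = (530 / 1630)^(1/-0.077)
2*Nf = 2.17028e+06
Nf = 1.085e+06 cycles


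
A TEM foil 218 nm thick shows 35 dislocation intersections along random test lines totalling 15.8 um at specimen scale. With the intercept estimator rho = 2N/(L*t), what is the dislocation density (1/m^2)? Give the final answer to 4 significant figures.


rho = 2N / (L * t)
L = 15.8 um = 1.58e-05 m, t = 218 nm = 2.18e-07 m
rho = 2 * 35 / (1.58e-05 * 2.18e-07)
rho = 2.032e+13 1/m^2


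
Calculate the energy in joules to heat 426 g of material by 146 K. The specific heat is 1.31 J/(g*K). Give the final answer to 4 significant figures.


Q = m * cp * dT
Q = 426 * 1.31 * 146
Q = 81480 J


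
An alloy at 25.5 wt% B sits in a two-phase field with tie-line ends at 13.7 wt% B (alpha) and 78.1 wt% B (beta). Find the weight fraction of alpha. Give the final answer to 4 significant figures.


f_alpha = (C_beta - C0) / (C_beta - C_alpha)
f_alpha = (78.1 - 25.5) / (78.1 - 13.7)
f_alpha = 0.8168


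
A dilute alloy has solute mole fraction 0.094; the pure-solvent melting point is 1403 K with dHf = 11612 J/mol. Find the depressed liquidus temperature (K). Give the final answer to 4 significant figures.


dT = R*Tm^2*x / dHf
dT = 8.314 * 1403^2 * 0.094 / 11612
dT = 132.479 K
T_new = 1403 - 132.479 = 1271 K


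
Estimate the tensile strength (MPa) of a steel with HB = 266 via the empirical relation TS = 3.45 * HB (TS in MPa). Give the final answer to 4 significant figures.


TS (MPa) = 3.45 * HB
TS = 3.45 * 266
TS = 917.7 MPa


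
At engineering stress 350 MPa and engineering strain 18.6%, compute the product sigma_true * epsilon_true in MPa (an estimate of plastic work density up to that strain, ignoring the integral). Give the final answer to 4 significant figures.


sigma_true = sigma_eng * (1 + epsilon_eng)
sigma_true = 350 * (1 + 0.186) = 415.1 MPa
epsilon_true = ln(1 + epsilon_eng)
epsilon_true = ln(1 + 0.186) = 0.170586
sigma_true * epsilon_true = 415.1 * 0.170586 = 70.81 MPa


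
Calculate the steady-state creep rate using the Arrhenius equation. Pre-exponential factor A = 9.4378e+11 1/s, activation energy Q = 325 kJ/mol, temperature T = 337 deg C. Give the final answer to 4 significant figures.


rate = A * exp(-Q / (R*T))
T = 337 + 273.15 = 610.15 K
rate = 9.4378e+11 * exp(-325e3 / (8.314 * 610.15))
rate = 1.415e-16 1/s


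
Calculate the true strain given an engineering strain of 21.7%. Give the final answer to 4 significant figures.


epsilon_true = ln(1 + epsilon_eng)
epsilon_true = ln(1 + 0.217)
epsilon_true = 0.1964


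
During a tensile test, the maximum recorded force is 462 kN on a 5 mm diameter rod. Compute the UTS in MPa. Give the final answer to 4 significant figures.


A0 = pi*(d/2)^2 = pi*(5/2)^2 = 19.635 mm^2
UTS = F_max / A0 = 462*1000 / 19.635
UTS = 23530 MPa


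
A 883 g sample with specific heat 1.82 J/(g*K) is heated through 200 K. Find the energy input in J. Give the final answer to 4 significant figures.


Q = m * cp * dT
Q = 883 * 1.82 * 200
Q = 321400 J


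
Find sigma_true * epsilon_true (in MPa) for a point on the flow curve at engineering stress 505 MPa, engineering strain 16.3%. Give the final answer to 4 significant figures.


sigma_true = sigma_eng * (1 + epsilon_eng)
sigma_true = 505 * (1 + 0.163) = 587.315 MPa
epsilon_true = ln(1 + epsilon_eng)
epsilon_true = ln(1 + 0.163) = 0.151003
sigma_true * epsilon_true = 587.315 * 0.151003 = 88.69 MPa


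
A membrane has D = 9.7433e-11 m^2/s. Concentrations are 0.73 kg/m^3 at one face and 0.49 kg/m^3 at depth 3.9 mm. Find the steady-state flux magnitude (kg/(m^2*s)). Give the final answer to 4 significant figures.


J = -D * (dC/dx) = D * (C1 - C2) / dx
J = 9.7433e-11 * (0.73 - 0.49) / 3.9e-03
J = 5.996e-09 kg/(m^2*s)


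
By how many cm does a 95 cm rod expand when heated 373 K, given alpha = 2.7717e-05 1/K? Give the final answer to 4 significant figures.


dL = L0 * alpha * dT
dL = 95 * 2.7717e-05 * 373
dL = 0.9822 cm


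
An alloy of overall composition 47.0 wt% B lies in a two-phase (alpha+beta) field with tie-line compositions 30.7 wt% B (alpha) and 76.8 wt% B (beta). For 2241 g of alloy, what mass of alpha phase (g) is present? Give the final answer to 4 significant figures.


f_alpha = (C_beta - C0) / (C_beta - C_alpha)
f_alpha = (76.8 - 47.0) / (76.8 - 30.7) = 0.646421
m_alpha = f_alpha * m_total = 0.646421 * 2241 = 1449 g


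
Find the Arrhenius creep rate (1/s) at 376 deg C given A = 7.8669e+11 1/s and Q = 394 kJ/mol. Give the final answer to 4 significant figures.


rate = A * exp(-Q / (R*T))
T = 376 + 273.15 = 649.15 K
rate = 7.8669e+11 * exp(-394e3 / (8.314 * 649.15))
rate = 1.552e-20 1/s


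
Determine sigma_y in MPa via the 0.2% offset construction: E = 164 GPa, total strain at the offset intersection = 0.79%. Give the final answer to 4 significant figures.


Offset strain = 0.002
Elastic strain at yield = total_strain - offset = 7.9e-03 - 0.002 = 5.9e-03
sigma_y = E * elastic_strain = 164000 * 5.9e-03
sigma_y = 967.6 MPa


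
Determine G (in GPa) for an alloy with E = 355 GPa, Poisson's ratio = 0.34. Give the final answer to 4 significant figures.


G = E / (2*(1+nu))
G = 355 / (2*(1+0.34))
G = 132.5 GPa


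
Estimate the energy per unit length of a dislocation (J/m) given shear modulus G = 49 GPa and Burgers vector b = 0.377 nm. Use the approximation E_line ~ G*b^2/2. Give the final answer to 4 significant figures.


E = G*b^2/2
b = 0.377 nm = 3.77e-10 m
G = 49 GPa = 4.9e+10 Pa
E = 0.5 * 4.9e+10 * (3.77e-10)^2
E = 3.482e-09 J/m


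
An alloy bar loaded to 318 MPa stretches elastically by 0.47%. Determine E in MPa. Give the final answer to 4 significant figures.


E = sigma / epsilon
epsilon = 0.47% = 4.7e-03
E = 318 / 4.7e-03
E = 67660 MPa


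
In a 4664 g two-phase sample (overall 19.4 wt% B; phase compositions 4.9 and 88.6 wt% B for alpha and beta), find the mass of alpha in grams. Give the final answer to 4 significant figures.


f_alpha = (C_beta - C0) / (C_beta - C_alpha)
f_alpha = (88.6 - 19.4) / (88.6 - 4.9) = 0.826762
m_alpha = f_alpha * m_total = 0.826762 * 4664 = 3856 g
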